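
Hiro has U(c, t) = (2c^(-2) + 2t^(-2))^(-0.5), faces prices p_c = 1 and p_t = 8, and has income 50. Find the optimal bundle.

For CES with ρ = -2, MRS = (t/c)^3.
Tangency: set MRS = p_c/p_t = 1/8 = 0.125.
So (t/c)^3 = 0.125; taking the cube root, t/c = 0.5, i.e. t = 0.5·c.
Substitute into the budget 1·c + 8·t = 50: 5·c = 50, so c* = 10 and t* = 0.5·10 = 5.

c* = 10, t* = 5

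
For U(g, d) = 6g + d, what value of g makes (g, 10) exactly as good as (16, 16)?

U(16, 16) = 112.
Set U(g, 10) = 112 and solve.
6g + 10 = 112 ⇒ 6g = 102 ⇒ g = 17.
Check: U(17, 10) = 112.

g = 17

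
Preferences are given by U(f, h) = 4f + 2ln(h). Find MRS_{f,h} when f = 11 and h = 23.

MU_f = 4, MU_h = 2/h.
MRS = 4 ÷ (2/h).
At (11, 23): MRS = 46.
That is, one extra unit of f is worth 46 units of h at the margin.

MRS = 46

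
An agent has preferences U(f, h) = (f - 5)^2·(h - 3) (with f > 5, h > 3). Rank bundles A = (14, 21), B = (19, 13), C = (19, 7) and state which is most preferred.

Bundle B

Evaluate utility at each bundle:
U(A) = 1458.
U(B) = 1960.
U(C) = 784.
Highest utility is B, so B ≻ A ≻ C.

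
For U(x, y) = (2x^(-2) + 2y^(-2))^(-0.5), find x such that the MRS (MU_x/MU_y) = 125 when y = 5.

x = 1

For CES with ρ = -2, MRS = (y/x)^3.
Setting (5/x)^3 = 125 gives 5/x = 5 and x = 1.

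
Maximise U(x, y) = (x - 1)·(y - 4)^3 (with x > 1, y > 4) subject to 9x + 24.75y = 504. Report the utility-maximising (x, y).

MU_x = (y−4)^3, MU_y = 3·(x−1)·(y−4)^2.
MRS = (1/3)·(y−4)/(x−1).
Tangency: set MRS = p_x/p_y = 9/24.75 = 4/11.
So (1/3)·(y − 4)/(x − 1) = 4/11, i.e. (y − 4) = (12/11)·(x − 1).
Rewrite the budget in excess-of-subsistence terms: 9·(x − 1) + 24.75·(y − 4) = 504 − 9·1 − 24.75·4 = 396.
Substituting, 36·(x − 1) = 396, so x − 1 = 11 and x* = 12.
Then y − 4 = (12/11)·11 = 12, so y* = 16.

x* = 12, y* = 16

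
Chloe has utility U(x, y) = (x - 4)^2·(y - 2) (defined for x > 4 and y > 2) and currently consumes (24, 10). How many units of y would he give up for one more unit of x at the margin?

MRS = 0.8

MU_x = 2·(x−4)·(y−2), MU_y = (x−4)^2.
MRS = (2/1)·(y−2)/(x−4).
At (24, 10): MRS = 0.8.
That is, one extra unit of x is worth 0.8 units of y at the margin.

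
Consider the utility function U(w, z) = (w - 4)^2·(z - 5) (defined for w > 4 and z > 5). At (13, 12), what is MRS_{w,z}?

MRS = 14/9

MU_w = 2·(w−4)·(z−5), MU_z = (w−4)^2.
MRS = (2/1)·(z−5)/(w−4).
At (13, 12): MRS = 14/9.
That is, one extra unit of w is worth 14/9 units of z at the margin.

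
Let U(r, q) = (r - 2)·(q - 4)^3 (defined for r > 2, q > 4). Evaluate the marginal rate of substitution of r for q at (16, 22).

MU_r = (q−4)^3, MU_q = 3·(r−2)·(q−4)^2.
MRS = (1/3)·(q−4)/(r−2).
At (16, 22): MRS = 3/7.
So at (16, 22) the consumer would give up 3/7 units of q for one more unit of r.

MRS = 3/7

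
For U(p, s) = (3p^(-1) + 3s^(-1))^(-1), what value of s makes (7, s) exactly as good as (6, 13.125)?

s = 10

U depends on (p, s) only through S = 3p^(-1) + 3s^(-1), so equal utility means equal S. At (6, 13.125): S = 51/70.
With p = 7: 3·7^(-1) = 3/7, so 3s^(-1) = 51/70 − 3/7 = 0.3, i.e. s^(-1) = 0.1.
Hence s = 1/0.1 = 10.
Check: U(7, 10) = 1.3725.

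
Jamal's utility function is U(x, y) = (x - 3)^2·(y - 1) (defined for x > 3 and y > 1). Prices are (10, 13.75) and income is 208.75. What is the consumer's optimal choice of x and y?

x* = 14, y* = 5

MU_x = 2·(x−3)·(y−1), MU_y = (x−3)^2.
MRS = (2/1)·(y−1)/(x−3).
Tangency: set MRS = p_x/p_y = 10/13.75 = 8/11.
So (2/1)·(y − 1)/(x − 3) = 8/11, i.e. (y − 1) = (4/11)·(x − 3).
Rewrite the budget in excess-of-subsistence terms: 10·(x − 3) + 13.75·(y − 1) = 208.75 − 10·3 − 13.75·1 = 165.
Substituting, 15·(x − 3) = 165, so x − 3 = 11 and x* = 14.
Then y − 1 = (4/11)·11 = 4, so y* = 5.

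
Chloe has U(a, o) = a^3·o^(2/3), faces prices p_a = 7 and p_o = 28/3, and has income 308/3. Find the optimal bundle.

a* = 12, o* = 2

MU_a = 3·a^2·o^(2/3) and MU_o = 2/3·a^3·o^(-1/3).
MRS = MU_a/MU_o = (4.5)·o/a.
Tangency: set MRS = p_a/p_o = 7/(28/3) = 0.75.
So (4.5)·o/a = 0.75, i.e. o = (1/6)·a.
Substitute into the budget 7·a + (28/3)·o = 308/3: (77/9)·a = 308/3, so a* = 12.
Then o* = (1/6)·12 = 2.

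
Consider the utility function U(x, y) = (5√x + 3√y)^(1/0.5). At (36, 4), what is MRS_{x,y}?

For CES with ρ = 0.5, MRS = (5/3)·√(y/x).
At (36, 4): MRS = 5/9.
So at (36, 4) the consumer would give up 5/9 units of y for one more unit of x.

MRS = 5/9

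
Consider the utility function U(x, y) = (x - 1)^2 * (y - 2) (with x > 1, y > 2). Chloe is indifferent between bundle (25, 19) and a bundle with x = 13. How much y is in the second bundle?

U(25, 19) = 9792.
Set U(13, y) = 9792 and solve.
With x = 13: (13 − 1)^2 = 144, so (y − 2) = 9792/144 = 68.
So y = 2 + 68 = 70.
Check: U(13, 70) = 9792.

y = 70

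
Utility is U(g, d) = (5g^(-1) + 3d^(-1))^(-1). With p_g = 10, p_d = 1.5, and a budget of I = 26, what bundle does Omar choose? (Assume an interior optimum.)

g* = 2, d* = 4

For CES with ρ = -1, MRS = (5/3)·(d/g)^2.
Tangency: set MRS = p_g/p_d = 10/1.5 = 20/3.
So (d/g)^2 = 4; taking the square root, d/g = 2, i.e. d = 2·g.
Substitute into the budget 10·g + 1.5·d = 26: 13·g = 26, so g* = 2 and d* = 2·2 = 4.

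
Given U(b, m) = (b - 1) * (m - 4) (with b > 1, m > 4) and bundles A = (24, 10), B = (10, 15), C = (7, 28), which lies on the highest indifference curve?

Evaluate utility at each bundle:
U(A) = 138.
U(B) = 99.
U(C) = 144.
Highest utility is C, so C ≻ A ≻ B.

Bundle C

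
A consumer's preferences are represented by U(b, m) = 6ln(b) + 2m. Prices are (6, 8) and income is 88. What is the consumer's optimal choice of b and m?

b* = 4, m* = 8

MU_b = 6/b, MU_m = 2.
MRS = 6/b ÷ 2.
Tangency: set MRS = p_b/p_m = 6/8 = 0.75.
MRS depends only on b: 3/b = 0.75 ⇒ b* = 3/0.75 = 4.
From the budget, 8·m = 88 − 6·4 = 64, so m* = 8.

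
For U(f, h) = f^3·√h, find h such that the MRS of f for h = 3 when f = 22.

h = 11

MU_f = 3·f^2·√h and MU_h = 0.5·f^3·h^(-0.5).
MRS = MU_f/MU_h = (6)·h/f.
Substitute f = 22: MRS = h/(11/3). Setting h/(11/3) = 3 gives h = 3·(11/3) = 11.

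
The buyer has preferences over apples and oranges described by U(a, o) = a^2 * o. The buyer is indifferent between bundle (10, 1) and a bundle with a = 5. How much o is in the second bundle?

o = 4

U(10, 1) = 100.
Set U(5, o) = 100 and solve.
With a = 5: 5^2 = 25, so o = 100/25 = 4.
Check: U(5, 4) = 100.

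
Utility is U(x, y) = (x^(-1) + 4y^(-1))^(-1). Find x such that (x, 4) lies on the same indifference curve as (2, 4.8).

x = 3

U depends on (x, y) only through S = x^(-1) + 4y^(-1), so equal utility means equal S. At (2, 4.8): S = 4/3.
With y = 4: 4·4^(-1) = 1, so x^(-1) = 4/3 − 1 = 1/3.
Hence x = 1/(1/3) = 3.
Check: U(3, 4) = 0.75.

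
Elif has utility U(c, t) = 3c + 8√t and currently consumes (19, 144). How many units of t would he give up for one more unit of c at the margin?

MRS = 9

MU_c = 3, MU_t = 8/(2√t).
MRS = 3 ÷ (8/(2√t)).
At (19, 144): MRS = 9.
That is, one extra unit of c is worth 9 units of t at the margin.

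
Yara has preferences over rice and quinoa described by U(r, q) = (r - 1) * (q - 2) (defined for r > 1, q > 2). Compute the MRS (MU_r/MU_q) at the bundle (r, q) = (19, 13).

MRS = 11/18

MU_r = (q−2), MU_q = (r−1).
MRS = (q−2)/(r−1).
At (19, 13): MRS = 11/18.
The indifference curve has slope −11/18 at this bundle.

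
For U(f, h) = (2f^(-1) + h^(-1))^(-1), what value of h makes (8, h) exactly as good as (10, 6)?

U depends on (f, h) only through S = 2f^(-1) + h^(-1), so equal utility means equal S. At (10, 6): S = 11/30.
With f = 8: 2·8^(-1) = 0.25, so h^(-1) = 11/30 − 0.25 = 7/60.
Hence h = 1/(7/60) = 60/7.
Check: U(8, 60/7) = 2.7273.

h = 60/7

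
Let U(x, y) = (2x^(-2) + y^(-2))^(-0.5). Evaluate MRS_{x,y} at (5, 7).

MRS = 686/125

For CES with ρ = -2, MRS = (2/1)·(y/x)^3.
At (5, 7): MRS = 686/125.
The indifference curve has slope −686/125 at this bundle.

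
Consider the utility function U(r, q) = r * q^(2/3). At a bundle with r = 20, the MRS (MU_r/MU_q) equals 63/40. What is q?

MU_r = q^(2/3) and MU_q = 2/3·r·q^(-1/3).
MRS = MU_r/MU_q = (1.5)·q/r.
Substitute r = 20: MRS = q/(40/3). Setting q/(40/3) = 63/40 gives q = (63/40)·(40/3) = 21.

q = 21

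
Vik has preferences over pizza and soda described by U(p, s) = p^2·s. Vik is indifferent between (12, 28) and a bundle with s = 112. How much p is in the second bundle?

U(12, 28) = 4032.
Set U(p, 112) = 4032 and solve.
With s = 112: p^2 = 4032/112 = 36; taking the square root, p = 6.
Check: U(6, 112) = 4032.

p = 6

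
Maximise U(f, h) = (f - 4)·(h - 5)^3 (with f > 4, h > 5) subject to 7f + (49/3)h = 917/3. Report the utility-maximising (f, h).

MU_f = (h−5)^3, MU_h = 3·(f−4)·(h−5)^2.
MRS = (1/3)·(h−5)/(f−4).
Tangency: set MRS = p_f/p_h = 7/(49/3) = 3/7.
So (1/3)·(h − 5)/(f − 4) = 3/7, i.e. (h − 5) = (9/7)·(f − 4).
Rewrite the budget in excess-of-subsistence terms: 7·(f − 4) + (49/3)·(h − 5) = 917/3 − 7·4 − (49/3)·5 = 196.
Substituting, 28·(f − 4) = 196, so f − 4 = 7 and f* = 11.
Then h − 5 = (9/7)·7 = 9, so h* = 14.

f* = 11, h* = 14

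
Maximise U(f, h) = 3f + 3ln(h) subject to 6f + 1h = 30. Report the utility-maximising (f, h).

f* = 4, h* = 6

MU_f = 3, MU_h = 3/h.
MRS = 3 ÷ (3/h).
Tangency: set MRS = p_f/p_h = 6/1 = 6.
MRS depends only on h: h = 6 ⇒ h* = 6.
From the budget, 6·f = 30 − 1·6 = 24, so f* = 4.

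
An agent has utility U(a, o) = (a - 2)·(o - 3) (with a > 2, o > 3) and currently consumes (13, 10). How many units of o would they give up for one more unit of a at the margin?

MU_a = (o−3), MU_o = (a−2).
MRS = (o−3)/(a−2).
At (13, 10): MRS = 7/11.
So at (13, 10) the consumer would give up 7/11 units of o for one more unit of a.

MRS = 7/11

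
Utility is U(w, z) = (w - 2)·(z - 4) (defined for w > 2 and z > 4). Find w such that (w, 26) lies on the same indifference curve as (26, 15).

U(26, 15) = 264.
Set U(w, 26) = 264 and solve.
With z = 26: (26 − 4) = 22, so (w − 2) = 264/22 = 12.
So w = 2 + 12 = 14.
Check: U(14, 26) = 264.

w = 14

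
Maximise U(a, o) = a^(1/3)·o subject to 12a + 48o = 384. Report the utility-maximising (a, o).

a* = 8, o* = 6

MU_a = 1/3·a^(-2/3)·o and MU_o = a^(1/3).
MRS = MU_a/MU_o = (1/3)·o/a.
Tangency: set MRS = p_a/p_o = 12/48 = 0.25.
So (1/3)·o/a = 0.25, i.e. o = 0.75·a.
Substitute into the budget 12·a + 48·o = 384: 48·a = 384, so a* = 8.
Then o* = 0.75·8 = 6.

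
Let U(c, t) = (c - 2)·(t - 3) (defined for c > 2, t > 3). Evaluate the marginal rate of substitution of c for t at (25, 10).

MU_c = (t−3), MU_t = (c−2).
MRS = (t−3)/(c−2).
At (25, 10): MRS = 7/23.
So at (25, 10) the consumer would give up 7/23 units of t for one more unit of c.

MRS = 7/23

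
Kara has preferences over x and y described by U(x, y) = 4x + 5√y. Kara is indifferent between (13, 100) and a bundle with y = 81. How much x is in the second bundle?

U(13, 100) = 102.
Set U(x, 81) = 102 and solve.
With y = 81: √81 = 9, so 4x = 102 − 5·9 = 57 and x = 14.25.
Check: U(14.25, 81) = 102.

x = 14.25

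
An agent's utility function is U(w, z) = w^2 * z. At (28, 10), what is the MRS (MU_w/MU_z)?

MRS = 5/7

MU_w = 2·w·z and MU_z = w^2.
MRS = MU_w/MU_z = (2/1)·z/w.
At (28, 10): MRS = 5/7.
The indifference curve has slope −5/7 at this bundle.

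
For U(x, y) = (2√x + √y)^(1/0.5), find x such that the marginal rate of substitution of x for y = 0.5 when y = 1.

x = 16

For CES with ρ = 0.5, MRS = (2/1)·√(y/x).
Setting (2/1)·√(1/x) = 0.5 gives √(1/x) = 0.25, so 1/x = 1/16 and x = 16.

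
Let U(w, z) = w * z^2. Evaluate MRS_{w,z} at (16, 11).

MU_w = z^2 and MU_z = 2·w·z.
MRS = MU_w/MU_z = (1/2)·z/w.
At (16, 11): MRS = 11/32.
The indifference curve has slope −11/32 at this bundle.

MRS = 11/32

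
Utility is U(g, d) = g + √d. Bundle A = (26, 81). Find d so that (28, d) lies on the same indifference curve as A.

d = 49

U(26, 81) = 35.
Set U(28, d) = 35 and solve.
With g = 28: √d = 35 − 28 = 7, so √d = 7 and d = 49.
Check: U(28, 49) = 35.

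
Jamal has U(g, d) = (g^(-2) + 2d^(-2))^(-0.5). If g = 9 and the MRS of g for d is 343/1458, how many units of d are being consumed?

d = 7

For CES with ρ = -2, MRS = (1/2)·(d/g)^3.
Setting (1/2)·(d/9)^3 = 343/1458 gives (d/9)^3 = 343/729, so d/9 = 7/9 and d = 7.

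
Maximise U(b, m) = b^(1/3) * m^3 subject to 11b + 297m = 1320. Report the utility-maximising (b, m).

b* = 12, m* = 4

MU_b = 1/3·b^(-2/3)·m^3 and MU_m = 3·b^(1/3)·m^2.
MRS = MU_b/MU_m = (1/9)·m/b.
Tangency: set MRS = p_b/p_m = 11/297 = 1/27.
So (1/9)·m/b = 1/27, i.e. m = (1/3)·b.
Substitute into the budget 11·b + 297·m = 1320: 110·b = 1320, so b* = 12.
Then m* = (1/3)·12 = 4.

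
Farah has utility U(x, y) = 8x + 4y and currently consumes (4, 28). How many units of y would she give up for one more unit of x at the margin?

MU_x = 8, MU_y = 4, so MRS = 8/4 = 2 at every bundle.
At (4, 28): MRS = 2.
So at (4, 28) the consumer would give up 2 units of y for one more unit of x.

MRS = 2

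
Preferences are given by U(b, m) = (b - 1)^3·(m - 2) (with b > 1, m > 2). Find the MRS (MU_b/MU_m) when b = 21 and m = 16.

MU_b = 3·(b−1)^2·(m−2), MU_m = (b−1)^3.
MRS = (3/1)·(m−2)/(b−1).
At (21, 16): MRS = 2.1.
That is, one extra unit of b is worth 2.1 units of m at the margin.

MRS = 2.1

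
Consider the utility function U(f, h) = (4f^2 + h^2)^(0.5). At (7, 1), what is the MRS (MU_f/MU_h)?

For CES with ρ = 2, MRS = (4/1)·(h/f)^(-1).
At (7, 1): MRS = 28.
That is, one extra unit of f is worth 28 units of h at the margin.

MRS = 28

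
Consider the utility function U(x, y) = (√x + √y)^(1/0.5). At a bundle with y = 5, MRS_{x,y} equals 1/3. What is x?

For CES with ρ = 0.5, MRS = √(y/x).
Setting √(5/x) = 1/3 gives 5/x = 1/9 and x = 45.

x = 45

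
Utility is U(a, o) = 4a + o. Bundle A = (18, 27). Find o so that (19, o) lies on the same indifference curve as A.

U(18, 27) = 99.
Set U(19, o) = 99 and solve.
4·19 + o = 99 ⇒ o = 23 ⇒ o = 23.
Check: U(19, 23) = 99.

o = 23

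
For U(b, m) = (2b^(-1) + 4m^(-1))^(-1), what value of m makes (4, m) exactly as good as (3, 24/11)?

U depends on (b, m) only through S = 2b^(-1) + 4m^(-1), so equal utility means equal S. At (3, 24/11): S = 2.5.
With b = 4: 2·4^(-1) = 0.5, so 4m^(-1) = 2.5 − 0.5 = 2, i.e. m^(-1) = 0.5.
Hence m = 1/0.5 = 2.
Check: U(4, 2) = 0.4.

m = 2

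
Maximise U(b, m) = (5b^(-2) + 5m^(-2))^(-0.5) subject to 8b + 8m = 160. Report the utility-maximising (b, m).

b* = 10, m* = 10

For CES with ρ = -2, MRS = (m/b)^3.
Tangency: set MRS = p_b/p_m = 8/8 = 1.
So (m/b)^3 = 1; taking the cube root, m/b = 1, i.e. m = b.
Substitute into the budget 8·b + 8·m = 160: 16·b = 160, so b* = 10 and m* = 10.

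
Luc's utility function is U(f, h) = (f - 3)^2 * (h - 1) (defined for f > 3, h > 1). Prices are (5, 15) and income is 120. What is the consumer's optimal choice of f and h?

MU_f = 2·(f−3)·(h−1), MU_h = (f−3)^2.
MRS = (2/1)·(h−1)/(f−3).
Tangency: set MRS = p_f/p_h = 5/15 = 1/3.
So (2/1)·(h − 1)/(f − 3) = 1/3, i.e. (h − 1) = (1/6)·(f − 3).
Rewrite the budget in excess-of-subsistence terms: 5·(f − 3) + 15·(h − 1) = 120 − 5·3 − 15·1 = 90.
Substituting, 7.5·(f − 3) = 90, so f − 3 = 12 and f* = 15.
Then h − 1 = (1/6)·12 = 2, so h* = 3.

f* = 15, h* = 3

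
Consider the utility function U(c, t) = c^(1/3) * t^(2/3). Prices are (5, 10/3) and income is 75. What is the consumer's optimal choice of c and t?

c* = 5, t* = 15

MU_c = 1/3·c^(-2/3)·t^(2/3) and MU_t = 2/3·c^(1/3)·t^(-1/3).
MRS = MU_c/MU_t = (0.5)·t/c.
Tangency: set MRS = p_c/p_t = 5/(10/3) = 1.5.
So (0.5)·t/c = 1.5, i.e. t = 3·c.
Substitute into the budget 5·c + (10/3)·t = 75: 15·c = 75, so c* = 5.
Then t* = 3·5 = 15.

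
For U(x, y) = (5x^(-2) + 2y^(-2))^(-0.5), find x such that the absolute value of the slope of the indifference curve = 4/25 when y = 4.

For CES with ρ = -2, MRS = (5/2)·(y/x)^3.
Setting (5/2)·(4/x)^3 = 4/25 gives (4/x)^3 = 8/125, so 4/x = 0.4 and x = 10.

x = 10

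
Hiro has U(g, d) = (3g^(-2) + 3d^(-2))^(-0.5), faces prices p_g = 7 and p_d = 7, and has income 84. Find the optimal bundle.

For CES with ρ = -2, MRS = (d/g)^3.
Tangency: set MRS = p_g/p_d = 7/7 = 1.
So (d/g)^3 = 1; taking the cube root, d/g = 1, i.e. d = g.
Substitute into the budget 7·g + 7·d = 84: 14·g = 84, so g* = 6 and d* = 6.

g* = 6, d* = 6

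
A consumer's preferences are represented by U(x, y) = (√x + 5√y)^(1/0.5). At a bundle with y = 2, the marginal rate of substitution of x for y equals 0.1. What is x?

x = 8

For CES with ρ = 0.5, MRS = (1/5)·√(y/x).
Setting (1/5)·√(2/x) = 0.1 gives √(2/x) = 0.5, so 2/x = 0.25 and x = 8.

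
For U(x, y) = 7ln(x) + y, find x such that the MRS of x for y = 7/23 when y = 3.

MU_x = 7/x, MU_y = 1.
MRS = 7/x ÷ 1.
MRS depends only on x: 7/x = 7/23 ⇒ x = 7/(7/23) = 23.

x = 23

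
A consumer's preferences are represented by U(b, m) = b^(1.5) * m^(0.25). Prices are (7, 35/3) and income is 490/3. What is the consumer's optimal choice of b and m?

b* = 20, m* = 2

MU_b = 1.5·√b·m^(0.25) and MU_m = 0.25·b^(1.5)·m^(-0.75).
MRS = MU_b/MU_m = (6)·m/b.
Tangency: set MRS = p_b/p_m = 7/(35/3) = 0.6.
So (6)·m/b = 0.6, i.e. m = 0.1·b.
Substitute into the budget 7·b + (35/3)·m = 490/3: (49/6)·b = 490/3, so b* = 20.
Then m* = 0.1·20 = 2.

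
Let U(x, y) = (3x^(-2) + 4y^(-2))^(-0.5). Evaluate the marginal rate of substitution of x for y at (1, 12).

For CES with ρ = -2, MRS = (3/4)·(y/x)^3.
At (1, 12): MRS = 1296.
So at (1, 12) the consumer would give up 1296 units of y for one more unit of x.

MRS = 1296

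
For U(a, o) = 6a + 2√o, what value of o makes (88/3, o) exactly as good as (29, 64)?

o = 49

U(29, 64) = 190.
Set U(88/3, o) = 190 and solve.
With a = 88/3: 2√o = 190 − 6·88/3 = 14, so √o = 7 and o = 49.
Check: U(88/3, 49) = 190.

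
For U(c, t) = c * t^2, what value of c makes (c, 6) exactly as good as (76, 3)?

U(76, 3) = 684.
Set U(c, 6) = 684 and solve.
With t = 6: 6^2 = 36, so c = 684/36 = 19.
Check: U(19, 6) = 684.

c = 19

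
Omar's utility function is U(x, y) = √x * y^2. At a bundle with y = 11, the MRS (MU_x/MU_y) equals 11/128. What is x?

x = 32

MU_x = 0.5·x^(-0.5)·y^2 and MU_y = 2·√x·y.
MRS = MU_x/MU_y = (0.25)·y/x.
Substitute y = 11: MRS = 2.75/x. Setting 2.75/x = 11/128 gives x = 2.75/(11/128) = 32.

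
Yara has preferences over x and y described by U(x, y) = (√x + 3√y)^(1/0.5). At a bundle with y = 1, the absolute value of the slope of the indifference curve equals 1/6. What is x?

For CES with ρ = 0.5, MRS = (1/3)·√(y/x).
Setting (1/3)·√(1/x) = 1/6 gives √(1/x) = 0.5, so 1/x = 0.25 and x = 4.

x = 4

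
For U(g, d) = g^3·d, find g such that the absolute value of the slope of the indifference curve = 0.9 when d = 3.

MU_g = 3·g^2·d and MU_d = g^3.
MRS = MU_g/MU_d = (3/1)·d/g.
Substitute d = 3: MRS = 9/g. Setting 9/g = 0.9 gives g = 9/0.9 = 10.

g = 10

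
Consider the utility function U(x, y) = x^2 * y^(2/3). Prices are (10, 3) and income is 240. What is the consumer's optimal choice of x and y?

MU_x = 2·x·y^(2/3) and MU_y = 2/3·x^2·y^(-1/3).
MRS = MU_x/MU_y = (3)·y/x.
Tangency: set MRS = p_x/p_y = 10/3.
So (3)·y/x = 10/3, i.e. y = (10/9)·x.
Substitute into the budget 10·x + 3·y = 240: (40/3)·x = 240, so x* = 18.
Then y* = (10/9)·18 = 20.

x* = 18, y* = 20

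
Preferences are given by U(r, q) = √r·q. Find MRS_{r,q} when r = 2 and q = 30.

MRS = 7.5

MU_r = 0.5·r^(-0.5)·q and MU_q = √r.
MRS = MU_r/MU_q = (0.5)·q/r.
At (2, 30): MRS = 7.5.
That is, one extra unit of r is worth 7.5 units of q at the margin.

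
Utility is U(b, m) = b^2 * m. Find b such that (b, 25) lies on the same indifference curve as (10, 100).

U(10, 100) = 10000.
Set U(b, 25) = 10000 and solve.
With m = 25: b^2 = 10000/25 = 400; taking the square root, b = 20.
Check: U(20, 25) = 10000.

b = 20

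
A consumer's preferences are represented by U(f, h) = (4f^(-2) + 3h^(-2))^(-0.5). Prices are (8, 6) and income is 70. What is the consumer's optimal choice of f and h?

For CES with ρ = -2, MRS = (4/3)·(h/f)^3.
Tangency: set MRS = p_f/p_h = 8/6 = 4/3.
So (h/f)^3 = 1; taking the cube root, h/f = 1, i.e. h = f.
Substitute into the budget 8·f + 6·h = 70: 14·f = 70, so f* = 5 and h* = 5.

f* = 5, h* = 5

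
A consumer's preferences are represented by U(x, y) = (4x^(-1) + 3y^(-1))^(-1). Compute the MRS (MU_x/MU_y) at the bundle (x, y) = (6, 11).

For CES with ρ = -1, MRS = (4/3)·(y/x)^2.
At (6, 11): MRS = 121/27.
So at (6, 11) the consumer would give up 121/27 units of y for one more unit of x.

MRS = 121/27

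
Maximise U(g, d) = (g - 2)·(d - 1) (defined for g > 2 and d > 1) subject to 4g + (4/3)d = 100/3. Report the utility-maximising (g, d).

MU_g = (d−1), MU_d = (g−2).
MRS = (d−1)/(g−2).
Tangency: set MRS = p_g/p_d = 4/(4/3) = 3.
So (d − 1)/(g − 2) = 3, i.e. (d − 1) = 3·(g − 2).
Rewrite the budget in excess-of-subsistence terms: 4·(g − 2) + (4/3)·(d − 1) = 100/3 − 4·2 − (4/3)·1 = 24.
Substituting, 8·(g − 2) = 24, so g − 2 = 3 and g* = 5.
Then d − 1 = 3·3 = 9, so d* = 10.

g* = 5, d* = 10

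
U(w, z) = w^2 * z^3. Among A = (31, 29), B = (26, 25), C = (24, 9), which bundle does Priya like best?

Bundle A

Evaluate utility at each bundle:
U(A) = 23437829.
U(B) = 10562500.
U(C) = 419904.
Highest utility is A, so A ≻ B ≻ C.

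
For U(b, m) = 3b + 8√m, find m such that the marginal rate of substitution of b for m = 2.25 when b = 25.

MU_b = 3, MU_m = 8/(2√m).
MRS = 3 ÷ (8/(2√m)).
MRS depends only on m: 0.75·√m = 2.25 ⇒ √m = 2.25/0.75 = 3 ⇒ m = 9.

m = 9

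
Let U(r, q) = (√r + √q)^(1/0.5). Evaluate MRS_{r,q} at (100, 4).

MRS = 0.2

For CES with ρ = 0.5, MRS = √(q/r).
At (100, 4): MRS = 0.2.
That is, one extra unit of r is worth 0.2 units of q at the margin.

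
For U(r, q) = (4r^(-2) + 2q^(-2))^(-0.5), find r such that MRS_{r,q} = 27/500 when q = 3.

r = 10

For CES with ρ = -2, MRS = (4/2)·(q/r)^3.
Setting (4/2)·(3/r)^3 = 27/500 gives (3/r)^3 = 27/1000, so 3/r = 0.3 and r = 10.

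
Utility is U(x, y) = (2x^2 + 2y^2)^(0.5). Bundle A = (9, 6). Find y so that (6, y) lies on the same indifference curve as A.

y = 9

U depends on (x, y) only through S = 2x^2 + 2y^2, so equal utility means equal S. At (9, 6): S = 234.
With x = 6: 2·6^2 = 72, so 2y^2 = 234 − 72 = 162, i.e. y^2 = 81.
Hence y = √81 = 9.
Check: U(6, 9) = 15.2971.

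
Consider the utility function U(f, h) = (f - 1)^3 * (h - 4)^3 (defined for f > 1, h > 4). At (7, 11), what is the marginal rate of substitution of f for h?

MU_f = 3·(f−1)^2·(h−4)^3, MU_h = 3·(f−1)^3·(h−4)^2.
MRS = (h−4)/(f−1).
At (7, 11): MRS = 7/6.
The indifference curve has slope −7/6 at this bundle.

MRS = 7/6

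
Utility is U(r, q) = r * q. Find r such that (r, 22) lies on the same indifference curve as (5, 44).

r = 10

U(5, 44) = 220.
Set U(r, 22) = 220 and solve.
With q = 22: r = 220/22 = 10.
Check: U(10, 22) = 220.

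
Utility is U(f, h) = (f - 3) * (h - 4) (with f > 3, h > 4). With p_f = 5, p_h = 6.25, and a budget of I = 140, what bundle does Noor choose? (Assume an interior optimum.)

MU_f = (h−4), MU_h = (f−3).
MRS = (h−4)/(f−3).
Tangency: set MRS = p_f/p_h = 5/6.25 = 0.8.
So (h − 4)/(f − 3) = 0.8, i.e. (h − 4) = 0.8·(f − 3).
Rewrite the budget in excess-of-subsistence terms: 5·(f − 3) + 6.25·(h − 4) = 140 − 5·3 − 6.25·4 = 100.
Substituting, 10·(f − 3) = 100, so f − 3 = 10 and f* = 13.
Then h − 4 = 0.8·10 = 8, so h* = 12.

f* = 13, h* = 12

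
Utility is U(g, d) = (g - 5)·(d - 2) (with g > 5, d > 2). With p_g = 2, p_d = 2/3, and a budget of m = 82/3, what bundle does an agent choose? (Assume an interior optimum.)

g* = 9, d* = 14

MU_g = (d−2), MU_d = (g−5).
MRS = (d−2)/(g−5).
Tangency: set MRS = p_g/p_d = 2/(2/3) = 3.
So (d − 2)/(g − 5) = 3, i.e. (d − 2) = 3·(g − 5).
Rewrite the budget in excess-of-subsistence terms: 2·(g − 5) + (2/3)·(d − 2) = 82/3 − 2·5 − (2/3)·2 = 16.
Substituting, 4·(g − 5) = 16, so g − 5 = 4 and g* = 9.
Then d − 2 = 3·4 = 12, so d* = 14.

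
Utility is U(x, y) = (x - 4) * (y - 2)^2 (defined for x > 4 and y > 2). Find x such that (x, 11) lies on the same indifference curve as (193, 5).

x = 25

U(193, 5) = 1701.
Set U(x, 11) = 1701 and solve.
With y = 11: (11 − 2)^2 = 81, so (x − 4) = 1701/81 = 21.
So x = 4 + 21 = 25.
Check: U(25, 11) = 1701.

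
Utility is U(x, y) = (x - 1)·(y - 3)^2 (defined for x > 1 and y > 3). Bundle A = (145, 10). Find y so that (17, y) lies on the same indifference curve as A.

y = 24

U(145, 10) = 7056.
Set U(17, y) = 7056 and solve.
With x = 17: (17 − 1) = 16, so (y − 3)^2 = 7056/16 = 441.
Taking the square root (with y > 3): y − 3 = 21, so y = 24.
Check: U(17, 24) = 7056.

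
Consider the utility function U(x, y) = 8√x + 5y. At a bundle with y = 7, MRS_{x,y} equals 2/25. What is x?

x = 100

MU_x = 8/(2√x), MU_y = 5.
MRS = 8/(2√x) ÷ 5.
MRS depends only on x: 0.8/√x = 2/25 ⇒ √x = 0.8/(2/25) = 10 ⇒ x = 100.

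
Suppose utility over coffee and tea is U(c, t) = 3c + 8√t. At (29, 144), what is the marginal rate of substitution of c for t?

MRS = 9

MU_c = 3, MU_t = 8/(2√t).
MRS = 3 ÷ (8/(2√t)).
At (29, 144): MRS = 9.
The indifference curve has slope −9 at this bundle.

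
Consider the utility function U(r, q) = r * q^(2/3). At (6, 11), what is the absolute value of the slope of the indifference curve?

MU_r = q^(2/3) and MU_q = 2/3·r·q^(-1/3).
MRS = MU_r/MU_q = (1.5)·q/r.
At (6, 11): MRS = 2.75.
So at (6, 11) the consumer would give up 2.75 units of q for one more unit of r.

MRS = 2.75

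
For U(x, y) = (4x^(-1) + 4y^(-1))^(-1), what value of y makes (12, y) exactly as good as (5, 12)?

U depends on (x, y) only through S = 4x^(-1) + 4y^(-1), so equal utility means equal S. At (5, 12): S = 17/15.
With x = 12: 4·12^(-1) = 1/3, so 4y^(-1) = 17/15 − 1/3 = 0.8, i.e. y^(-1) = 0.2.
Hence y = 1/0.2 = 5.
Check: U(12, 5) = 0.8824.

y = 5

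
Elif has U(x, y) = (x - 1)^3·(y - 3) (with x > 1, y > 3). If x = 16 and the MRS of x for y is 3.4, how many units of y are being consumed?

MU_x = 3·(x−1)^2·(y−3), MU_y = (x−1)^3.
MRS = (3/1)·(y−3)/(x−1).
Substitute x = 16: MRS = (y − 3)/5. Setting this equal to 3.4 gives y − 3 = 3.4·5 = 17, so y = 20.

y = 20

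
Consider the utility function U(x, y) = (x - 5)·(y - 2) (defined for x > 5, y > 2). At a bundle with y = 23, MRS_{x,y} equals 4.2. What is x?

x = 10

MU_x = (y−2), MU_y = (x−5).
MRS = (y−2)/(x−5).
Substitute y = 23: MRS = 21/(x − 5). Setting this equal to 4.2 gives x − 5 = 21/4.2 = 5, so x = 10.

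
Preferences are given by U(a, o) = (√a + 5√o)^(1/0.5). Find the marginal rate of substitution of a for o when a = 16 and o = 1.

MRS = 0.05

For CES with ρ = 0.5, MRS = (1/5)·√(o/a).
At (16, 1): MRS = 0.05.
That is, one extra unit of a is worth 0.05 units of o at the margin.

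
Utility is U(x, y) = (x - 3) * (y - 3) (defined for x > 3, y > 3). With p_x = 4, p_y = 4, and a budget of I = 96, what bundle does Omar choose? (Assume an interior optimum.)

x* = 12, y* = 12

MU_x = (y−3), MU_y = (x−3).
MRS = (y−3)/(x−3).
Tangency: set MRS = p_x/p_y = 4/4 = 1.
So (y − 3)/(x − 3) = 1, i.e. (y − 3) = (x − 3).
Rewrite the budget in excess-of-subsistence terms: 4·(x − 3) + 4·(y − 3) = 96 − 4·3 − 4·3 = 72.
Substituting, 8·(x − 3) = 72, so x − 3 = 9 and x* = 12.
Then y − 3 = 9, so y* = 12.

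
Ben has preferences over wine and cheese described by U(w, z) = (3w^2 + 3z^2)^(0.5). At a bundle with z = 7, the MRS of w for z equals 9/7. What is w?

For CES with ρ = 2, MRS = (z/w)^(-1).
Setting (7/w)^(-1) = 9/7 gives 7/w = 7/9 and w = 9.

w = 9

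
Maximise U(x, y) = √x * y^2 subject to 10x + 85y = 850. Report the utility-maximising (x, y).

x* = 17, y* = 8

MU_x = 0.5·x^(-0.5)·y^2 and MU_y = 2·√x·y.
MRS = MU_x/MU_y = (0.25)·y/x.
Tangency: set MRS = p_x/p_y = 10/85 = 2/17.
So (0.25)·y/x = 2/17, i.e. y = (8/17)·x.
Substitute into the budget 10·x + 85·y = 850: 50·x = 850, so x* = 17.
Then y* = (8/17)·17 = 8.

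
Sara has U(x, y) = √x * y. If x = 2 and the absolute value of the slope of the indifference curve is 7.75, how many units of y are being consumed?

y = 31

MU_x = 0.5·x^(-0.5)·y and MU_y = √x.
MRS = MU_x/MU_y = (0.5)·y/x.
Substitute x = 2: MRS = y/4. Setting y/4 = 7.75 gives y = 7.75·4 = 31.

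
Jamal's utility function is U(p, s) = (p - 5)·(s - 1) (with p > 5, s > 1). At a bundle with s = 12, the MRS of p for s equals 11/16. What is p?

MU_p = (s−1), MU_s = (p−5).
MRS = (s−1)/(p−5).
Substitute s = 12: MRS = 11/(p − 5). Setting this equal to 11/16 gives p − 5 = 11/(11/16) = 16, so p = 21.

p = 21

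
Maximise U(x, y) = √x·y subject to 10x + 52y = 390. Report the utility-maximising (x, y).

MU_x = 0.5·x^(-0.5)·y and MU_y = √x.
MRS = MU_x/MU_y = (0.5)·y/x.
Tangency: set MRS = p_x/p_y = 10/52 = 5/26.
So (0.5)·y/x = 5/26, i.e. y = (5/13)·x.
Substitute into the budget 10·x + 52·y = 390: 30·x = 390, so x* = 13.
Then y* = (5/13)·13 = 5.

x* = 13, y* = 5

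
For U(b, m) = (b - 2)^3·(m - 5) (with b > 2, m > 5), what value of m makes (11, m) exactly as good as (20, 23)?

m = 149

U(20, 23) = 104976.
Set U(11, m) = 104976 and solve.
With b = 11: (11 − 2)^3 = 729, so (m − 5) = 104976/729 = 144.
So m = 5 + 144 = 149.
Check: U(11, 149) = 104976.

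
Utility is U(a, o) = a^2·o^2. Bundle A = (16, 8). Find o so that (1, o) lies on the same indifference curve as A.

U(16, 8) = 16384.
Set U(1, o) = 16384 and solve.
With a = 1: 1^2 = 1, so o^2 = 16384/1 = 16384; taking the square root, o = 128.
Check: U(1, 128) = 16384.

o = 128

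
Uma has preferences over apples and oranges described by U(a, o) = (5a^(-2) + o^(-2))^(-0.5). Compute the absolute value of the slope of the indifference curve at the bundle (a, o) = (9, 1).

MRS = 5/729

For CES with ρ = -2, MRS = (5/1)·(o/a)^3.
At (9, 1): MRS = 5/729.
The indifference curve has slope −5/729 at this bundle.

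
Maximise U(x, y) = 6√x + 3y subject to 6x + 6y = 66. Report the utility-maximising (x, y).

MU_x = 6/(2√x), MU_y = 3.
MRS = 6/(2√x) ÷ 3.
Tangency: set MRS = p_x/p_y = 6/6 = 1.
MRS depends only on x: 1/√x = 1 ⇒ √x = 1/1 = 1 ⇒ x* = 1.
From the budget, 6·y = 66 − 6·1 = 60, so y* = 10.

x* = 1, y* = 10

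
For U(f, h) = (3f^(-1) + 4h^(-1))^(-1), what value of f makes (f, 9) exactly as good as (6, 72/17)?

U depends on (f, h) only through S = 3f^(-1) + 4h^(-1), so equal utility means equal S. At (6, 72/17): S = 13/9.
With h = 9: 4·9^(-1) = 4/9, so 3f^(-1) = 13/9 − 4/9 = 1, i.e. f^(-1) = 1/3.
Hence f = 1/(1/3) = 3.
Check: U(3, 9) = 0.6923.

f = 3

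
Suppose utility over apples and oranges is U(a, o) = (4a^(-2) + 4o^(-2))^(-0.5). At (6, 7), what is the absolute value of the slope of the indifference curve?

For CES with ρ = -2, MRS = (o/a)^3.
At (6, 7): MRS = 343/216.
That is, one extra unit of a is worth 343/216 units of o at the margin.

MRS = 343/216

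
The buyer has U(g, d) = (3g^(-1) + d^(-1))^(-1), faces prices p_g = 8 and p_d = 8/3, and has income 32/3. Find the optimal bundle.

g* = 1, d* = 1

For CES with ρ = -1, MRS = (3/1)·(d/g)^2.
Tangency: set MRS = p_g/p_d = 8/(8/3) = 3.
So (d/g)^2 = 1; taking the square root, d/g = 1, i.e. d = g.
Substitute into the budget 8·g + (8/3)·d = 32/3: (32/3)·g = 32/3, so g* = 1 and d* = 1.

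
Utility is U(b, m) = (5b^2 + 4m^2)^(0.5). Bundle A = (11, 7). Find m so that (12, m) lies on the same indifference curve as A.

m = 4.5

U depends on (b, m) only through S = 5b^2 + 4m^2, so equal utility means equal S. At (11, 7): S = 801.
With b = 12: 5·12^2 = 720, so 4m^2 = 801 − 720 = 81, i.e. m^2 = 20.25.
Hence m = √20.25 = 4.5.
Check: U(12, 4.5) = 28.3019.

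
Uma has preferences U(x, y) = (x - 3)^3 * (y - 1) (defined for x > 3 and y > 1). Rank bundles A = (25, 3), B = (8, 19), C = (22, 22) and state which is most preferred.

Evaluate utility at each bundle:
U(A) = 21296.
U(B) = 2250.
U(C) = 144039.
Highest utility is C, so C ≻ A ≻ B.

Bundle C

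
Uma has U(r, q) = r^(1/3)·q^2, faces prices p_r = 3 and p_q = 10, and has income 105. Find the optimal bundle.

MU_r = 1/3·r^(-2/3)·q^2 and MU_q = 2·r^(1/3)·q.
MRS = MU_r/MU_q = (1/6)·q/r.
Tangency: set MRS = p_r/p_q = 3/10 = 0.3.
So (1/6)·q/r = 0.3, i.e. q = 1.8·r.
Substitute into the budget 3·r + 10·q = 105: 21·r = 105, so r* = 5.
Then q* = 1.8·5 = 9.

r* = 5, q* = 9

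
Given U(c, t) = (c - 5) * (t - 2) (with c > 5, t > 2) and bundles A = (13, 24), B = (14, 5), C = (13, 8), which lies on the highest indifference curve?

Evaluate utility at each bundle:
U(A) = 176.
U(B) = 27.
U(C) = 48.
Highest utility is A, so A ≻ C ≻ B.

Bundle A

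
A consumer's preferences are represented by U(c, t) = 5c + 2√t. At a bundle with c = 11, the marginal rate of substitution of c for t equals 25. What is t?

t = 25

MU_c = 5, MU_t = 2/(2√t).
MRS = 5 ÷ (2/(2√t)).
MRS depends only on t: 5·√t = 25 ⇒ √t = 25/5 = 5 ⇒ t = 25.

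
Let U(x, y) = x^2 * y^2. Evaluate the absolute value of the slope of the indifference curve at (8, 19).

MU_x = 2·x·y^2 and MU_y = 2·x^2·y.
MRS = MU_x/MU_y = y/x.
At (8, 19): MRS = 2.375.
The indifference curve has slope −2.375 at this bundle.

MRS = 2.375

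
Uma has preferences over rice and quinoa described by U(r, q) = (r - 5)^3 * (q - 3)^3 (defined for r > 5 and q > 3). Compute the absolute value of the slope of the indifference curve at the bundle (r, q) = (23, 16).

MRS = 13/18

MU_r = 3·(r−5)^2·(q−3)^3, MU_q = 3·(r−5)^3·(q−3)^2.
MRS = (q−3)/(r−5).
At (23, 16): MRS = 13/18.
The indifference curve has slope −13/18 at this bundle.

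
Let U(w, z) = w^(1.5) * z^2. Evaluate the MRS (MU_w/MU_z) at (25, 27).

MU_w = 1.5·√w·z^2 and MU_z = 2·w^(1.5)·z.
MRS = MU_w/MU_z = (0.75)·z/w.
At (25, 27): MRS = 81/100.
That is, one extra unit of w is worth 81/100 units of z at the margin.

MRS = 81/100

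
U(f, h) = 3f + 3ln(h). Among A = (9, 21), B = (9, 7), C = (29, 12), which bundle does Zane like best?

Evaluate utility at each bundle:
U(A) = 36.134.
U(B) = 32.838.
U(C) = 94.455.
Highest utility is C, so C ≻ A ≻ B.

Bundle C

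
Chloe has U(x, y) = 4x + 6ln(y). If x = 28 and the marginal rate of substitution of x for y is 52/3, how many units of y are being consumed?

y = 26

MU_x = 4, MU_y = 6/y.
MRS = 4 ÷ (6/y).
MRS depends only on y: (2/3)·y = 52/3 ⇒ y = (52/3)/(2/3) = 26.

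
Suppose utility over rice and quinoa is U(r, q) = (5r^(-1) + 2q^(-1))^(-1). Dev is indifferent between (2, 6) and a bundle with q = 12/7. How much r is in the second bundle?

r = 3

U depends on (r, q) only through S = 5r^(-1) + 2q^(-1), so equal utility means equal S. At (2, 6): S = 17/6.
With q = 12/7: 2·(12/7)^(-1) = 7/6, so 5r^(-1) = 17/6 − 7/6 = 5/3, i.e. r^(-1) = 1/3.
Hence r = 1/(1/3) = 3.
Check: U(3, 12/7) = 0.3529.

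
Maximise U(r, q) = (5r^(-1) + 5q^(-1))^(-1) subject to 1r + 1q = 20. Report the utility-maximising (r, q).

For CES with ρ = -1, MRS = (q/r)^2.
Tangency: set MRS = p_r/p_q = 1/1 = 1.
So (q/r)^2 = 1; taking the square root, q/r = 1, i.e. q = r.
Substitute into the budget 1·r + 1·q = 20: 2·r = 20, so r* = 10 and q* = 10.

r* = 10, q* = 10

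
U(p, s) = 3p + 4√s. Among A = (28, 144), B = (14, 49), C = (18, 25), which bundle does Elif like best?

Evaluate utility at each bundle:
U(A) = 132.000.
U(B) = 70.000.
U(C) = 74.000.
Highest utility is A, so A ≻ C ≻ B.

Bundle A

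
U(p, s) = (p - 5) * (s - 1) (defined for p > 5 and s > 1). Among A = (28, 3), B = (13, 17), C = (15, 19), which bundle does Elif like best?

Evaluate utility at each bundle:
U(A) = 46.
U(B) = 128.
U(C) = 180.
Highest utility is C, so C ≻ B ≻ A.

Bundle C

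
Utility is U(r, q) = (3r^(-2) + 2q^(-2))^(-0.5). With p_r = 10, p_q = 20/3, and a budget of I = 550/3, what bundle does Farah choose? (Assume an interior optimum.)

r* = 11, q* = 11

For CES with ρ = -2, MRS = (3/2)·(q/r)^3.
Tangency: set MRS = p_r/p_q = 10/(20/3) = 1.5.
So (q/r)^3 = 1; taking the cube root, q/r = 1, i.e. q = r.
Substitute into the budget 10·r + (20/3)·q = 550/3: (50/3)·r = 550/3, so r* = 11 and q* = 11.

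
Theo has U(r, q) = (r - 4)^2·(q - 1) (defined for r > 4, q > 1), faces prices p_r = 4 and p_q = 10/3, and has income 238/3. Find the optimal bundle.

MU_r = 2·(r−4)·(q−1), MU_q = (r−4)^2.
MRS = (2/1)·(q−1)/(r−4).
Tangency: set MRS = p_r/p_q = 4/(10/3) = 1.2.
So (2/1)·(q − 1)/(r − 4) = 1.2, i.e. (q − 1) = 0.6·(r − 4).
Rewrite the budget in excess-of-subsistence terms: 4·(r − 4) + (10/3)·(q − 1) = 238/3 − 4·4 − (10/3)·1 = 60.
Substituting, 6·(r − 4) = 60, so r − 4 = 10 and r* = 14.
Then q − 1 = 0.6·10 = 6, so q* = 7.

r* = 14, q* = 7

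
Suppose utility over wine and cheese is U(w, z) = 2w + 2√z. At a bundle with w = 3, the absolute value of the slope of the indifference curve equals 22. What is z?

MU_w = 2, MU_z = 2/(2√z).
MRS = 2 ÷ (2/(2√z)).
MRS depends only on z: 2·√z = 22 ⇒ √z = 22/2 = 11 ⇒ z = 121.

z = 121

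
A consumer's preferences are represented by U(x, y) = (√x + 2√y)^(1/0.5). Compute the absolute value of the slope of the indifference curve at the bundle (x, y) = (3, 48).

For CES with ρ = 0.5, MRS = (1/2)·√(y/x).
At (3, 48): MRS = 2.
So at (3, 48) the consumer would give up 2 units of y for one more unit of x.

MRS = 2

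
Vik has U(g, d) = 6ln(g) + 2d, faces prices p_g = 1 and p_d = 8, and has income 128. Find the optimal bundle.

g* = 24, d* = 13

MU_g = 6/g, MU_d = 2.
MRS = 6/g ÷ 2.
Tangency: set MRS = p_g/p_d = 1/8 = 0.125.
MRS depends only on g: 3/g = 0.125 ⇒ g* = 3/0.125 = 24.
From the budget, 8·d = 128 − 1·24 = 104, so d* = 13.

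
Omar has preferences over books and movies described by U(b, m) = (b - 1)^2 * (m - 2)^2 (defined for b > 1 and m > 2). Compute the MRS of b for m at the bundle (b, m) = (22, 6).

MU_b = 2·(b−1)·(m−2)^2, MU_m = 2·(b−1)^2·(m−2).
MRS = (m−2)/(b−1).
At (22, 6): MRS = 4/21.
So at (22, 6) the consumer would give up 4/21 units of m for one more unit of b.

MRS = 4/21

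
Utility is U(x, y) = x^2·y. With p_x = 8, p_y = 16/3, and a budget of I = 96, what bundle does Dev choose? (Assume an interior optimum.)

MU_x = 2·x·y and MU_y = x^2.
MRS = MU_x/MU_y = (2/1)·y/x.
Tangency: set MRS = p_x/p_y = 8/(16/3) = 1.5.
So (2/1)·y/x = 1.5, i.e. y = 0.75·x.
Substitute into the budget 8·x + (16/3)·y = 96: 12·x = 96, so x* = 8.
Then y* = 0.75·8 = 6.

x* = 8, y* = 6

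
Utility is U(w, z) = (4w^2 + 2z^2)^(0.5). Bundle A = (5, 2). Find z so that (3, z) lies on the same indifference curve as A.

U depends on (w, z) only through S = 4w^2 + 2z^2, so equal utility means equal S. At (5, 2): S = 108.
With w = 3: 4·3^2 = 36, so 2z^2 = 108 − 36 = 72, i.e. z^2 = 36.
Hence z = √36 = 6.
Check: U(3, 6) = 10.3923.

z = 6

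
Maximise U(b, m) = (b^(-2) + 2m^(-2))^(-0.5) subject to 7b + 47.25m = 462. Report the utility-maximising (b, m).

b* = 12, m* = 8

For CES with ρ = -2, MRS = (1/2)·(m/b)^3.
Tangency: set MRS = p_b/p_m = 7/47.25 = 4/27.
So (m/b)^3 = 8/27; taking the cube root, m/b = 2/3, i.e. m = (2/3)·b.
Substitute into the budget 7·b + 47.25·m = 462: 38.5·b = 462, so b* = 12 and m* = (2/3)·12 = 8.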